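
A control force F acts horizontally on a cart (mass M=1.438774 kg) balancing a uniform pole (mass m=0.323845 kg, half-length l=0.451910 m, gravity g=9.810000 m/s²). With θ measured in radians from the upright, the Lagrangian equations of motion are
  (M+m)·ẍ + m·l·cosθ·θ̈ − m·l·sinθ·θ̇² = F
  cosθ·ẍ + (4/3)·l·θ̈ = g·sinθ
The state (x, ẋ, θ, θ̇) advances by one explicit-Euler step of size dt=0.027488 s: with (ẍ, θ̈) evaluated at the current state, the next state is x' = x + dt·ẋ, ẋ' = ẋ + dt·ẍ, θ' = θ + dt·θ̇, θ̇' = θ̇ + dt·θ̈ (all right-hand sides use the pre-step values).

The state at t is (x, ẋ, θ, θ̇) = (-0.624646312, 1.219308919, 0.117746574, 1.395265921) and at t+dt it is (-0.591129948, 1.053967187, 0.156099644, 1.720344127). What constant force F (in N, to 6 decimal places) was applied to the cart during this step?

ẍ = (ẋ'−ẋ)/dt = (1.053967187−1.219308919)/0.027488 = -6.015051
θ̈ = (θ̇'−θ̇)/dt = (1.720344127−1.395265921)/0.027488 = 11.826186
sinθ=0.117475, cosθ=0.993076
F = (M+m)·ẍ + m·l·cosθ·θ̈ − m·l·sinθ·θ̇² = -10.602244 + 1.718764 − 0.033469 = -8.916949

F = -8.916949 N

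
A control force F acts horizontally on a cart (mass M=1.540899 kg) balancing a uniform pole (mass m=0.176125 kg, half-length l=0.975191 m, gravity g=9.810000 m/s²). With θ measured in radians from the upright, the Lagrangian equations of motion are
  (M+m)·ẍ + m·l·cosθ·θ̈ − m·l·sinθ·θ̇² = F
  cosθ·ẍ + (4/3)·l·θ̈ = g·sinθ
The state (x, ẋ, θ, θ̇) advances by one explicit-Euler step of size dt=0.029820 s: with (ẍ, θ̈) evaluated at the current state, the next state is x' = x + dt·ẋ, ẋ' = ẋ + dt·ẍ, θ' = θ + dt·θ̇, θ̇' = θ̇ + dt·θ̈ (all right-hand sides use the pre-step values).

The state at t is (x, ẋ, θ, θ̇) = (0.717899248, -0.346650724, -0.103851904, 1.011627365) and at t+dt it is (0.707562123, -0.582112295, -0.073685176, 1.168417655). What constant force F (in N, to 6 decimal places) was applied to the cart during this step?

ẍ = (ẋ'−ẋ)/dt = (-0.582112295−-0.346650724)/0.029820 = -7.896096
θ̈ = (θ̇'−θ̇)/dt = (1.168417655−1.011627365)/0.029820 = 5.257890
sinθ=-0.103665, cosθ=0.994612
F = (M+m)·ẍ + m·l·cosθ·θ̈ − m·l·sinθ·θ̇² = -13.557786 + 0.898206 − -0.018222 = -12.641358

F = -12.641358 N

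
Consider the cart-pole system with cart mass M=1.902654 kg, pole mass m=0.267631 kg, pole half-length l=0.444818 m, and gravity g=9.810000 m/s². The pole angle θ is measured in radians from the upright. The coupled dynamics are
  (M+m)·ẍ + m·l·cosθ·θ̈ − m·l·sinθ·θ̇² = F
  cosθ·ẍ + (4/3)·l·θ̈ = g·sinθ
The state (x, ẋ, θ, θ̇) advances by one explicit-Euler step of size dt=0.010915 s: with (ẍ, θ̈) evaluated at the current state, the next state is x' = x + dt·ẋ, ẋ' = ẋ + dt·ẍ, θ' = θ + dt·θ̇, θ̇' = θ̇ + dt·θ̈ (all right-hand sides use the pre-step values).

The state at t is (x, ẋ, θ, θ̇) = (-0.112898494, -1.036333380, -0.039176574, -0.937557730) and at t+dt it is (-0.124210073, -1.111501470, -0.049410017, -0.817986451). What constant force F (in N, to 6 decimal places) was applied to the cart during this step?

F = -13.638823 N

ẍ = (ẋ'−ẋ)/dt = (-1.111501470−-1.036333380)/0.010915 = -6.886678
θ̈ = (θ̇'−θ̇)/dt = (-0.817986451−-0.937557730)/0.010915 = 10.954767
sinθ=-0.039167, cosθ=0.999233
F = (M+m)·ẍ + m·l·cosθ·θ̈ − m·l·sinθ·θ̇² = -14.946054 + 1.303132 − -0.004099 = -13.638823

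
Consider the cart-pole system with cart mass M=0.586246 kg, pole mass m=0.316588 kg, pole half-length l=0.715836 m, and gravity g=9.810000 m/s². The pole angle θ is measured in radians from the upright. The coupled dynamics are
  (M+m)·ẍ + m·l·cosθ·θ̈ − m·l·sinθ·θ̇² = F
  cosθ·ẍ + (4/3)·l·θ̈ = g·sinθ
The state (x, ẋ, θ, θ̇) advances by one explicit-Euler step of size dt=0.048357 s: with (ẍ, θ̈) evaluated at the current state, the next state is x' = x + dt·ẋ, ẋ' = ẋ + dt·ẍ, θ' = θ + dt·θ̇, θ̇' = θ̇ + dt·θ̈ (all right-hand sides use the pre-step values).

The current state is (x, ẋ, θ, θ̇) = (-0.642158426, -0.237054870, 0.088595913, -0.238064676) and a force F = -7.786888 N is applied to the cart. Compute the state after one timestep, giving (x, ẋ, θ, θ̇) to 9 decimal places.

(-0.653621688, -0.816180566, 0.077083819, 0.410297201)

sinθ=0.088480057, cosθ=0.996077949
temp = (F + m·l·θ̇²·sinθ)/(M+m) = (-7.786888 + 0.001136432)/0.902834 = -8.623680066
θ̈ = (g·sinθ − cosθ·temp)/(l·(4/3 − m·cos²θ/(M+m))) = 13.407818455
ẍ = temp − m·l·θ̈·cosθ/(M+m) = -11.976046824
Euler: x'=-0.642158426+0.048357·-0.237054870=-0.653621688, ẋ'=-0.237054870+0.048357·-11.976046824=-0.816180566
       θ'=0.088595913+0.048357·-0.238064676=0.077083819, θ̇'=-0.238064676+0.048357·13.407818455=0.410297201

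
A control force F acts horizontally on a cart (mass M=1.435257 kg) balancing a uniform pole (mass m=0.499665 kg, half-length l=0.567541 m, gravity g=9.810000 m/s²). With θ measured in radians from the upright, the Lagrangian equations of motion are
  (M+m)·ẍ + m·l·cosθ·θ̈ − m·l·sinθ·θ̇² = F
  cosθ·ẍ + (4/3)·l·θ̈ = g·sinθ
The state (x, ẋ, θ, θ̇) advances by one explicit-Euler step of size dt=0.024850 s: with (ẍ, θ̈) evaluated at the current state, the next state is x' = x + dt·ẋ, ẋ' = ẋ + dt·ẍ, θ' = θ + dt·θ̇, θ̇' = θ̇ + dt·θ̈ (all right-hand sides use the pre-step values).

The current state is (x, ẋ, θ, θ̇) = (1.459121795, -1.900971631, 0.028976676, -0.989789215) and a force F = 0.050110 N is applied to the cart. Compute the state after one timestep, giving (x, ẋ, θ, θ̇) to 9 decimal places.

(1.411882650, -1.901740908, 0.004380414, -0.979439491)

sinθ=0.028972621, cosθ=0.999580205
temp = (F + m·l·θ̇²·sinθ)/(M+m) = (0.050110 + 0.008049138)/1.934922 = 0.030057614
θ̈ = (g·sinθ − cosθ·temp)/(l·(4/3 − m·cos²θ/(M+m))) = 0.416487869
ẍ = temp − m·l·θ̈·cosθ/(M+m) = -0.030956838
Euler: x'=1.459121795+0.024850·-1.900971631=1.411882650, ẋ'=-1.900971631+0.024850·-0.030956838=-1.901740908
       θ'=0.028976676+0.024850·-0.989789215=0.004380414, θ̇'=-0.989789215+0.024850·0.416487869=-0.979439491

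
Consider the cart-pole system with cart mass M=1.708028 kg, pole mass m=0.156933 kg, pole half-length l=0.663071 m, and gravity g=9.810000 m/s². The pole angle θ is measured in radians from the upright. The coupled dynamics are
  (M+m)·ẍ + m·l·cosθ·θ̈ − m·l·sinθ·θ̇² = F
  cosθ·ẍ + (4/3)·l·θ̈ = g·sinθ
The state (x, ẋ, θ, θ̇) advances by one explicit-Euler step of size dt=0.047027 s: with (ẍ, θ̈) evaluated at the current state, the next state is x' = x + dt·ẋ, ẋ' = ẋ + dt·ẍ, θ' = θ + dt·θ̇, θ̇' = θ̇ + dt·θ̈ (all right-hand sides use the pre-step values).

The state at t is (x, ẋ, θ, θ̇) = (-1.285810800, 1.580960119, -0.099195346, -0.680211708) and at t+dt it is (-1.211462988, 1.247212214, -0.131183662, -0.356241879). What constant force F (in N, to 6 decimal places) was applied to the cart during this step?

ẍ = (ẋ'−ẋ)/dt = (1.247212214−1.580960119)/0.047027 = -7.096942
θ̈ = (θ̇'−θ̇)/dt = (-0.356241879−-0.680211708)/0.047027 = 6.889018
sinθ=-0.099033, cosθ=0.995084
F = (M+m)·ẍ + m·l·cosθ·θ̈ − m·l·sinθ·θ̇² = -13.235521 + 0.713332 − -0.004768 = -12.517421

F = -12.517421 N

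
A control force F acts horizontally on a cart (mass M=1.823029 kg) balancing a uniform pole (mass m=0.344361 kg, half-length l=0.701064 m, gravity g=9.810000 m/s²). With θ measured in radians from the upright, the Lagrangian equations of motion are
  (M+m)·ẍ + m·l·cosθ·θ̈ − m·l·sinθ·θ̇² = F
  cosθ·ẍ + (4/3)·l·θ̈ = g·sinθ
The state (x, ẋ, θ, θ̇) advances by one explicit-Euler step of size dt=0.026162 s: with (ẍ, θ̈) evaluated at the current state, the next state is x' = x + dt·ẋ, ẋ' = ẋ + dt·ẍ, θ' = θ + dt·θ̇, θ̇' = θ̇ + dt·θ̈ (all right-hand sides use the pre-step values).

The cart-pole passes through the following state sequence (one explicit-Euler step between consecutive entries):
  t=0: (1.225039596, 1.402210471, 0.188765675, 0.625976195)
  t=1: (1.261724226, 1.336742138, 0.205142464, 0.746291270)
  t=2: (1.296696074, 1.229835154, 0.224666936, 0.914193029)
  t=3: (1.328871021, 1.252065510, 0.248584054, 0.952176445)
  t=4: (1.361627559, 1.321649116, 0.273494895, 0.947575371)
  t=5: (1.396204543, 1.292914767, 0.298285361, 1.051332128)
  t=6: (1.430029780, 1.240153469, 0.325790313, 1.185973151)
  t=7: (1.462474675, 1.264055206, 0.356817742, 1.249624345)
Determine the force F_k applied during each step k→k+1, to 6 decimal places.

step 0→1:
  ẍ = (ẋ'−ẋ)/dt = (1.336742138−1.402210471)/0.026162 = -2.502421
  θ̈ = (θ̇'−θ̇)/dt = (0.746291270−0.625976195)/0.026162 = 4.598849
  sinθ=0.187647, cosθ=0.982237
  F = (M+m)·ẍ + m·l·cosθ·θ̈ − m·l·sinθ·θ̇² = -5.423722 + 1.090528 − 0.017751 = -4.350945
step 1→2:
  ẍ = (ẋ'−ẋ)/dt = (1.229835154−1.336742138)/0.026162 = -4.086346
  θ̈ = (θ̇'−θ̇)/dt = (0.914193029−0.746291270)/0.026162 = 6.417772
  sinθ=0.203707, cosθ=0.979032
  F = (M+m)·ẍ + m·l·cosθ·θ̈ − m·l·sinθ·θ̇² = -8.856705 + 1.516886 − 0.027390 = -7.367210
step 2→3:
  ẍ = (ẋ'−ẋ)/dt = (1.252065510−1.229835154)/0.026162 = 0.849719
  θ̈ = (θ̇'−θ̇)/dt = (0.952176445−0.914193029)/0.026162 = 1.451854
  sinθ=0.222782, cosθ=0.974868
  F = (M+m)·ẍ + m·l·cosθ·θ̈ − m·l·sinθ·θ̇² = 1.841673 + 0.341697 − 0.044950 = 2.138420
step 3→4:
  ẍ = (ẋ'−ẋ)/dt = (1.321649116−1.252065510)/0.026162 = 2.659720
  θ̈ = (θ̇'−θ̇)/dt = (0.947575371−0.952176445)/0.026162 = -0.175869
  sinθ=0.246032, cosθ=0.969262
  F = (M+m)·ẍ + m·l·cosθ·θ̈ − m·l·sinθ·θ̇² = 5.764651 + -0.041153 − 0.053851 = 5.669647
step 4→5:
  ẍ = (ẋ'−ẋ)/dt = (1.292914767−1.321649116)/0.026162 = -1.098324
  θ̈ = (θ̇'−θ̇)/dt = (1.051332128−0.947575371)/0.026162 = 3.965934
  sinθ=0.270098, cosθ=0.962833
  F = (M+m)·ẍ + m·l·cosθ·θ̈ − m·l·sinθ·θ̇² = -2.380496 + 0.921866 − 0.058549 = -1.517179
step 5→6:
  ẍ = (ẋ'−ẋ)/dt = (1.240153469−1.292914767)/0.026162 = -2.016715
  θ̈ = (θ̇'−θ̇)/dt = (1.185973151−1.051332128)/0.026162 = 5.146435
  sinθ=0.293882, cosθ=0.955842
  F = (M+m)·ẍ + m·l·cosθ·θ̈ − m·l·sinθ·θ̇² = -4.371008 + 1.187583 − 0.078419 = -3.261844
step 6→7:
  ẍ = (ẋ'−ẋ)/dt = (1.264055206−1.240153469)/0.026162 = 0.913605
  θ̈ = (θ̇'−θ̇)/dt = (1.249624345−1.185973151)/0.026162 = 2.432964
  sinθ=0.320058, cosθ=0.947398
  F = (M+m)·ẍ + m·l·cosθ·θ̈ − m·l·sinθ·θ̇² = 1.980139 + 0.556467 − 0.108680 = 2.427926

F_0 = -4.350945 N
F_1 = -7.367210 N
F_2 = 2.138420 N
F_3 = 5.669647 N
F_4 = -1.517179 N
F_5 = -3.261844 N
F_6 = 2.427926 N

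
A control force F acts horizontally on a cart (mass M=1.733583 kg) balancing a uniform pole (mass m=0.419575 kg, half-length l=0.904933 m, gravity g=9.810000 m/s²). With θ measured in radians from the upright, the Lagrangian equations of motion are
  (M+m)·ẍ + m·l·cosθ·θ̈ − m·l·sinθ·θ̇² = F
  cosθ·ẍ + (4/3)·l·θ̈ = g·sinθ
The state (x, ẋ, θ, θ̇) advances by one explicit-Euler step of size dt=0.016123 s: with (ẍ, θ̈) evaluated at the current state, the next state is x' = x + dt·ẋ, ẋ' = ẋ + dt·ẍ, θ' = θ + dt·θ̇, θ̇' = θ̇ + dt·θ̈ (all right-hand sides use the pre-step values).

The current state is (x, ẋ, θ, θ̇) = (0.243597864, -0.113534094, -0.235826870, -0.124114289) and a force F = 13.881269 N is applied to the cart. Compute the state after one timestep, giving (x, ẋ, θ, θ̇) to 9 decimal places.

sinθ=-0.233647049, cosθ=0.972321478
temp = (F + m·l·θ̇²·sinθ)/(M+m) = (13.881269 + -0.001366564)/2.153158 = 6.446300010
θ̈ = (g·sinθ − cosθ·temp)/(l·(4/3 − m·cos²θ/(M+m))) = -8.231799627
ẍ = temp − m·l·θ̈·cosθ/(M+m) = 7.857715239
Euler: x'=0.243597864+0.016123·-0.113534094=0.241767354, ẋ'=-0.113534094+0.016123·7.857715239=0.013155849
       θ'=-0.235826870+0.016123·-0.124114289=-0.237827965, θ̇'=-0.124114289+0.016123·-8.231799627=-0.256835594

(0.241767354, 0.013155849, -0.237827965, -0.256835594)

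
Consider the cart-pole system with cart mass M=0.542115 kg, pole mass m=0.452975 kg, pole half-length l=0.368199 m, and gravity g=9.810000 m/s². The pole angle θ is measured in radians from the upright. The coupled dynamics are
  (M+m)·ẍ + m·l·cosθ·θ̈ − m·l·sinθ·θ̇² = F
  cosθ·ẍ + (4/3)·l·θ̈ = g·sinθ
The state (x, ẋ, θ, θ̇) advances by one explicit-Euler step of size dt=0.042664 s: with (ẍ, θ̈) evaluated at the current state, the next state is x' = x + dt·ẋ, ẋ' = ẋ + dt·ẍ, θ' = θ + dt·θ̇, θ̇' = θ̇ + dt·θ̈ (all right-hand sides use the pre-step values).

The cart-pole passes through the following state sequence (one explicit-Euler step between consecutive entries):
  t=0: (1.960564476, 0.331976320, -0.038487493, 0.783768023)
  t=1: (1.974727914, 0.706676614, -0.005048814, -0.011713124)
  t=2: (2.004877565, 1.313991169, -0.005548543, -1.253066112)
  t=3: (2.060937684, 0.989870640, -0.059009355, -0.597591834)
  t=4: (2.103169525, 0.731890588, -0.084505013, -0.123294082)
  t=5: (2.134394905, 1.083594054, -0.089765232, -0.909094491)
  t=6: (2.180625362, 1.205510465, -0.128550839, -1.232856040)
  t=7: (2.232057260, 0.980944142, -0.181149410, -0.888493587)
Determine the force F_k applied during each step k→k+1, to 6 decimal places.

step 0→1:
  ẍ = (ẋ'−ẋ)/dt = (0.706676614−0.331976320)/0.042664 = 8.782587
  θ̈ = (θ̇'−θ̇)/dt = (-0.011713124−0.783768023)/0.042664 = -18.645255
  sinθ=-0.038478, cosθ=0.999259
  F = (M+m)·ẍ + m·l·cosθ·θ̈ − m·l·sinθ·θ̇² = 8.739465 + -3.107445 − -0.003942 = 5.635962
step 1→2:
  ẍ = (ẋ'−ẋ)/dt = (1.313991169−0.706676614)/0.042664 = 14.234825
  θ̈ = (θ̇'−θ̇)/dt = (-1.253066112−-0.011713124)/0.042664 = -29.096029
  sinθ=-0.005049, cosθ=0.999987
  F = (M+m)·ẍ + m·l·cosθ·θ̈ − m·l·sinθ·θ̇² = 14.164932 + -4.852718 − -0.000000 = 9.312214
step 2→3:
  ẍ = (ẋ'−ẋ)/dt = (0.989870640−1.313991169)/0.042664 = -7.597050
  θ̈ = (θ̇'−θ̇)/dt = (-0.597591834−-1.253066112)/0.042664 = 15.363639
  sinθ=-0.005549, cosθ=0.999985
  F = (M+m)·ẍ + m·l·cosθ·θ̈ − m·l·sinθ·θ̇² = -7.559748 + 2.562384 − -0.001453 = -4.995911
step 3→4:
  ẍ = (ẋ'−ẋ)/dt = (0.731890588−0.989870640)/0.042664 = -6.046785
  θ̈ = (θ̇'−θ̇)/dt = (-0.123294082−-0.597591834)/0.042664 = 11.117048
  sinθ=-0.058975, cosθ=0.998259
  F = (M+m)·ẍ + m·l·cosθ·θ̈ − m·l·sinθ·θ̇² = -6.017096 + 1.850929 − -0.003513 = -4.162654
step 4→5:
  ẍ = (ẋ'−ẋ)/dt = (1.083594054−0.731890588)/0.042664 = 8.243565
  θ̈ = (θ̇'−θ̇)/dt = (-0.909094491−-0.123294082)/0.042664 = -18.418348
  sinθ=-0.084404, cosθ=0.996432
  F = (M+m)·ẍ + m·l·cosθ·θ̈ − m·l·sinθ·θ̇² = 8.203089 + -3.060941 − -0.000214 = 5.142362
step 5→6:
  ẍ = (ẋ'−ẋ)/dt = (1.205510465−1.083594054)/0.042664 = 2.857594
  θ̈ = (θ̇'−θ̇)/dt = (-1.232856040−-0.909094491)/0.042664 = -7.588636
  sinθ=-0.089645, cosθ=0.995974
  F = (M+m)·ẍ + m·l·cosθ·θ̈ − m·l·sinθ·θ̇² = 2.843564 + -1.260574 − -0.012357 = 1.595346
step 6→7:
  ẍ = (ẋ'−ẋ)/dt = (0.980944142−1.205510465)/0.042664 = -5.263602
  θ̈ = (θ̇'−θ̇)/dt = (-0.888493587−-1.232856040)/0.042664 = 8.071499
  sinθ=-0.128197, cosθ=0.991749
  F = (M+m)·ẍ + m·l·cosθ·θ̈ − m·l·sinθ·θ̇² = -5.237758 + 1.335097 − -0.032498 = -3.870163

F_0 = 5.635962 N
F_1 = 9.312214 N
F_2 = -4.995911 N
F_3 = -4.162654 N
F_4 = 5.142362 N
F_5 = 1.595346 N
F_6 = -3.870163 N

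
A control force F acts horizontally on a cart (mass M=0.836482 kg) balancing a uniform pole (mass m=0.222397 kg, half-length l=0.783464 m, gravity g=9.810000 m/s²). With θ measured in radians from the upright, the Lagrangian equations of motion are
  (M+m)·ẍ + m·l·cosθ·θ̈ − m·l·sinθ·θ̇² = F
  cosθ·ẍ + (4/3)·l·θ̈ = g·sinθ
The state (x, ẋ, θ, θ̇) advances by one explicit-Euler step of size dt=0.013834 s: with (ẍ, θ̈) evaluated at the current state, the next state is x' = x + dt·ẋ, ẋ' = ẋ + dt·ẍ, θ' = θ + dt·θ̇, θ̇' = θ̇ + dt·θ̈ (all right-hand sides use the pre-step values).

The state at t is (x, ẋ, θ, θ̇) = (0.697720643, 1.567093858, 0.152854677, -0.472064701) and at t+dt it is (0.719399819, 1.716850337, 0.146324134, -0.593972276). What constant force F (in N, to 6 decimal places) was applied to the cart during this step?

ẍ = (ẋ'−ẋ)/dt = (1.716850337−1.567093858)/0.013834 = 10.825248
θ̈ = (θ̇'−θ̇)/dt = (-0.593972276−-0.472064701)/0.013834 = -8.812171
sinθ=0.152260, cosθ=0.988340
F = (M+m)·ẍ + m·l·cosθ·θ̈ − m·l·sinθ·θ̇² = 11.462628 + -1.517531 − 0.005912 = 9.939185

F = 9.939185 N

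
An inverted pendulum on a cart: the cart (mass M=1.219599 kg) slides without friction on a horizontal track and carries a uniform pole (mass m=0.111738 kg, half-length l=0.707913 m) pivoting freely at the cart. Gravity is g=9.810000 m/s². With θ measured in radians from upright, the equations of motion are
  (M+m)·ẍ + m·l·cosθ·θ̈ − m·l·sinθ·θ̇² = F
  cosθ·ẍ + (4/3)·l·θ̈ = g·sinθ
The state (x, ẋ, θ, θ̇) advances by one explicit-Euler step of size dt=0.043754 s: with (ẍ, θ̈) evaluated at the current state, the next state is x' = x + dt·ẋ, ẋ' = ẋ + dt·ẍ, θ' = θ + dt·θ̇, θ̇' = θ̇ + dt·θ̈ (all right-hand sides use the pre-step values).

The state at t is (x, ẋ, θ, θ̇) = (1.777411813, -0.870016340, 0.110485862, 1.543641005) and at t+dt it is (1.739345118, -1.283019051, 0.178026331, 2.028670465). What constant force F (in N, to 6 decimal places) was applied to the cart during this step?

ẍ = (ẋ'−ẋ)/dt = (-1.283019051−-0.870016340)/0.043754 = -9.439199
θ̈ = (θ̇'−θ̇)/dt = (2.028670465−1.543641005)/0.043754 = 11.085374
sinθ=0.110261, cosθ=0.993903
F = (M+m)·ẍ + m·l·cosθ·θ̈ − m·l·sinθ·θ̇² = -12.566755 + 0.871515 − 0.020782 = -11.716022

F = -11.716022 N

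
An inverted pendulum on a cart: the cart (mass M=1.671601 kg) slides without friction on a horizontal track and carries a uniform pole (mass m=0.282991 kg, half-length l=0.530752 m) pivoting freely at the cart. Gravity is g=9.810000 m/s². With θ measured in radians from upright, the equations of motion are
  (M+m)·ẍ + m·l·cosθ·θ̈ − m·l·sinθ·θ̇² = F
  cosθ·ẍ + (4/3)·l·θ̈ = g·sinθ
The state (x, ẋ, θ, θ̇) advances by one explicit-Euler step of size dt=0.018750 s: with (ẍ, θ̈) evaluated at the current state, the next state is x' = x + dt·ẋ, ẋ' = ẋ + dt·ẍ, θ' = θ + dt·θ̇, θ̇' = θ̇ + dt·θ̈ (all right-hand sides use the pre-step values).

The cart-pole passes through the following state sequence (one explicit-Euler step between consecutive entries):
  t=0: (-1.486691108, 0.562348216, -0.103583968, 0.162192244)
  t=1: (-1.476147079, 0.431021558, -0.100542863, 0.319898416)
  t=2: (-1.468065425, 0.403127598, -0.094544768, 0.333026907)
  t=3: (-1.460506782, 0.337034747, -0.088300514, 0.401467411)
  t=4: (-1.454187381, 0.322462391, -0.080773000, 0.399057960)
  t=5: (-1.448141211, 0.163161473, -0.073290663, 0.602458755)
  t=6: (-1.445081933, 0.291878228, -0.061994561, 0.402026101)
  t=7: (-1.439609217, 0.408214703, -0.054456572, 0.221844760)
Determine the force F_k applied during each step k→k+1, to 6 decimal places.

step 0→1:
  ẍ = (ẋ'−ẋ)/dt = (0.431021558−0.562348216)/0.018750 = -7.004088
  θ̈ = (θ̇'−θ̇)/dt = (0.319898416−0.162192244)/0.018750 = 8.410996
  sinθ=-0.103399, cosθ=0.994640
  F = (M+m)·ẍ + m·l·cosθ·θ̈ − m·l·sinθ·θ̇² = -13.690135 + 1.256544 − -0.000409 = -12.433183
step 1→2:
  ẍ = (ẋ'−ẋ)/dt = (0.403127598−0.431021558)/0.018750 = -1.487678
  θ̈ = (θ̇'−θ̇)/dt = (0.333026907−0.319898416)/0.018750 = 0.700186
  sinθ=-0.100374, cosθ=0.994950
  F = (M+m)·ẍ + m·l·cosθ·θ̈ − m·l·sinθ·θ̇² = -2.907803 + 0.104635 − -0.001543 = -2.801625
step 2→3:
  ẍ = (ẋ'−ẋ)/dt = (0.337034747−0.403127598)/0.018750 = -3.524952
  θ̈ = (θ̇'−θ̇)/dt = (0.401467411−0.333026907)/0.018750 = 3.650160
  sinθ=-0.094404, cosθ=0.995534
  F = (M+m)·ẍ + m·l·cosθ·θ̈ − m·l·sinθ·θ̇² = -6.889843 + 0.545798 − -0.001573 = -6.342472
step 3→4:
  ẍ = (ẋ'−ẋ)/dt = (0.322462391−0.337034747)/0.018750 = -0.777192
  θ̈ = (θ̇'−θ̇)/dt = (0.399057960−0.401467411)/0.018750 = -0.128504
  sinθ=-0.088186, cosθ=0.996104
  F = (M+m)·ẍ + m·l·cosθ·θ̈ − m·l·sinθ·θ̇² = -1.519094 + -0.019226 − -0.002135 = -1.536185
step 4→5:
  ẍ = (ẋ'−ẋ)/dt = (0.163161473−0.322462391)/0.018750 = -8.496049
  θ̈ = (θ̇'−θ̇)/dt = (0.602458755−0.399057960)/0.018750 = 10.848042
  sinθ=-0.080685, cosθ=0.996740
  F = (M+m)·ẍ + m·l·cosθ·θ̈ − m·l·sinθ·θ̇² = -16.606309 + 1.624042 − -0.001930 = -14.980337
step 5→6:
  ẍ = (ẋ'−ẋ)/dt = (0.291878228−0.163161473)/0.018750 = 6.864894
  θ̈ = (θ̇'−θ̇)/dt = (0.402026101−0.602458755)/0.018750 = -10.689742
  sinθ=-0.073225, cosθ=0.997315
  F = (M+m)·ẍ + m·l·cosθ·θ̈ − m·l·sinθ·θ̇² = 13.418066 + -1.601268 − -0.003992 = 11.820790
step 6→7:
  ẍ = (ẋ'−ẋ)/dt = (0.408214703−0.291878228)/0.018750 = 6.204612
  θ̈ = (θ̇'−θ̇)/dt = (0.221844760−0.402026101)/0.018750 = -9.609672
  sinθ=-0.061955, cosθ=0.998079
  F = (M+m)·ẍ + m·l·cosθ·θ̈ − m·l·sinθ·θ̇² = 12.127485 + -1.440581 − -0.001504 = 10.688408

F_0 = -12.433183 N
F_1 = -2.801625 N
F_2 = -6.342472 N
F_3 = -1.536185 N
F_4 = -14.980337 N
F_5 = 11.820790 N
F_6 = 10.688408 N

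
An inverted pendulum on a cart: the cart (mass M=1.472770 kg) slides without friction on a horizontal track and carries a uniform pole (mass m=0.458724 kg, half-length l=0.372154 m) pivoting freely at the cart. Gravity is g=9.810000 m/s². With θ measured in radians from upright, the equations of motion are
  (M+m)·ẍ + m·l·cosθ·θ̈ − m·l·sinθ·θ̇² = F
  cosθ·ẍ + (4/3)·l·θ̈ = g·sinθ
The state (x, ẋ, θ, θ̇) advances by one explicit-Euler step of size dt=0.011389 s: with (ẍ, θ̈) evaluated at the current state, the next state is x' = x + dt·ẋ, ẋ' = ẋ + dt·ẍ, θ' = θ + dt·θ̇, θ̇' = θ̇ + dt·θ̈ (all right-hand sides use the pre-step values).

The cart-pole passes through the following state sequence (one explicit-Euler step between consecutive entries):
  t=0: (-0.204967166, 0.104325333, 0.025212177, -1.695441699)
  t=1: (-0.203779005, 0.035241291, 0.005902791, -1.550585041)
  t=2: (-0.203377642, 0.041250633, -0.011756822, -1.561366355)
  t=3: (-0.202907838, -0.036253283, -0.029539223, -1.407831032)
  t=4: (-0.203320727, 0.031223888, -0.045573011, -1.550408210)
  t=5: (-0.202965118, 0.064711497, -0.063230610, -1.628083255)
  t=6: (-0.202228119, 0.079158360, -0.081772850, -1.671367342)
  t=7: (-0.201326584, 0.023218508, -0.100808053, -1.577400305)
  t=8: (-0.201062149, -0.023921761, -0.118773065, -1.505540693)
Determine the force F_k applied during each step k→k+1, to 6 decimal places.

step 0→1:
  ẍ = (ẋ'−ẋ)/dt = (0.035241291−0.104325333)/0.011389 = -6.065857
  θ̈ = (θ̇'−θ̇)/dt = (-1.550585041−-1.695441699)/0.011389 = 12.718997
  sinθ=0.025210, cosθ=0.999682
  F = (M+m)·ẍ + m·l·cosθ·θ̈ − m·l·sinθ·θ̇² = -11.716166 + 2.170646 − 0.012371 = -9.557891
step 1→2:
  ẍ = (ẋ'−ẋ)/dt = (0.041250633−0.035241291)/0.011389 = 0.527644
  θ̈ = (θ̇'−θ̇)/dt = (-1.561366355−-1.550585041)/0.011389 = -0.946643
  sinθ=0.005903, cosθ=0.999983
  F = (M+m)·ẍ + m·l·cosθ·θ̈ − m·l·sinθ·θ̇² = 1.019142 + -0.161604 − 0.002423 = 0.855115
step 2→3:
  ẍ = (ẋ'−ẋ)/dt = (-0.036253283−0.041250633)/0.011389 = -6.805156
  θ̈ = (θ̇'−θ̇)/dt = (-1.407831032−-1.561366355)/0.011389 = 13.481019
  sinθ=-0.011757, cosθ=0.999931
  F = (M+m)·ẍ + m·l·cosθ·θ̈ − m·l·sinθ·θ̇² = -13.144117 + 2.301266 − -0.004893 = -10.837958
step 3→4:
  ẍ = (ẋ'−ẋ)/dt = (0.031223888−-0.036253283)/0.011389 = 5.924767
  θ̈ = (θ̇'−θ̇)/dt = (-1.550408210−-1.407831032)/0.011389 = -12.518850
  sinθ=-0.029535, cosθ=0.999564
  F = (M+m)·ẍ + m·l·cosθ·θ̈ − m·l·sinθ·θ̇² = 11.443652 + -2.136235 − -0.009993 = 9.317410
step 4→5:
  ẍ = (ẋ'−ẋ)/dt = (0.064711497−0.031223888)/0.011389 = 2.940347
  θ̈ = (θ̇'−θ̇)/dt = (-1.628083255−-1.550408210)/0.011389 = -6.820181
  sinθ=-0.045557, cosθ=0.998962
  F = (M+m)·ẍ + m·l·cosθ·θ̈ − m·l·sinθ·θ̇² = 5.679262 + -1.163105 − -0.018695 = 4.534852
step 5→6:
  ẍ = (ẋ'−ẋ)/dt = (0.079158360−0.064711497)/0.011389 = 1.268493
  θ̈ = (θ̇'−θ̇)/dt = (-1.671367342−-1.628083255)/0.011389 = -3.800517
  sinθ=-0.063188, cosθ=0.998002
  F = (M+m)·ẍ + m·l·cosθ·θ̈ − m·l·sinθ·θ̇² = 2.450086 + -0.647512 − -0.028593 = 1.831167
step 6→7:
  ẍ = (ẋ'−ẋ)/dt = (0.023218508−0.079158360)/0.011389 = -4.911744
  θ̈ = (θ̇'−θ̇)/dt = (-1.577400305−-1.671367342)/0.011389 = 8.250684
  sinθ=-0.081682, cosθ=0.996658
  F = (M+m)·ẍ + m·l·cosθ·θ̈ − m·l·sinθ·θ̇² = -9.487004 + 1.403817 − -0.038953 = -8.044234
step 7→8:
  ẍ = (ẋ'−ẋ)/dt = (-0.023921761−0.023218508)/0.011389 = -4.139105
  θ̈ = (θ̇'−θ̇)/dt = (-1.505540693−-1.577400305)/0.011389 = 6.309563
  sinθ=-0.100637, cosθ=0.994923
  F = (M+m)·ẍ + m·l·cosθ·θ̈ − m·l·sinθ·θ̇² = -7.994657 + 1.071675 − -0.042748 = -6.880234

F_0 = -9.557891 N
F_1 = 0.855115 N
F_2 = -10.837958 N
F_3 = 9.317410 N
F_4 = 4.534852 N
F_5 = 1.831167 N
F_6 = -8.044234 N
F_7 = -6.880234 N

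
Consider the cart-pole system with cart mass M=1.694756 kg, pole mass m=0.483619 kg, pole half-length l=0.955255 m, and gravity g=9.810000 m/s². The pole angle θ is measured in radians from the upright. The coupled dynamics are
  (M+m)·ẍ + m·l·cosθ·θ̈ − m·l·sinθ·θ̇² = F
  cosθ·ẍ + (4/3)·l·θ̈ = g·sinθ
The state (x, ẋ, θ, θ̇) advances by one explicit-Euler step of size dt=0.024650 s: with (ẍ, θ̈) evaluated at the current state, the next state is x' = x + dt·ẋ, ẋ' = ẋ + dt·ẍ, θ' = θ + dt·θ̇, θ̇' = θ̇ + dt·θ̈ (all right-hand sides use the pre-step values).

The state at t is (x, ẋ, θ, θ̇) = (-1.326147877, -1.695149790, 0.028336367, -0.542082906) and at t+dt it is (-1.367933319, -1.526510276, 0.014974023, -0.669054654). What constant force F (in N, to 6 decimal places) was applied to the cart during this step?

ẍ = (ẋ'−ẋ)/dt = (-1.526510276−-1.695149790)/0.024650 = 6.841360
θ̈ = (θ̇'−θ̇)/dt = (-0.669054654−-0.542082906)/0.024650 = -5.150984
sinθ=0.028333, cosθ=0.999599
F = (M+m)·ẍ + m·l·cosθ·θ̈ − m·l·sinθ·θ̇² = 14.903047 + -2.378693 − 0.003846 = 12.520507

F = 12.520507 N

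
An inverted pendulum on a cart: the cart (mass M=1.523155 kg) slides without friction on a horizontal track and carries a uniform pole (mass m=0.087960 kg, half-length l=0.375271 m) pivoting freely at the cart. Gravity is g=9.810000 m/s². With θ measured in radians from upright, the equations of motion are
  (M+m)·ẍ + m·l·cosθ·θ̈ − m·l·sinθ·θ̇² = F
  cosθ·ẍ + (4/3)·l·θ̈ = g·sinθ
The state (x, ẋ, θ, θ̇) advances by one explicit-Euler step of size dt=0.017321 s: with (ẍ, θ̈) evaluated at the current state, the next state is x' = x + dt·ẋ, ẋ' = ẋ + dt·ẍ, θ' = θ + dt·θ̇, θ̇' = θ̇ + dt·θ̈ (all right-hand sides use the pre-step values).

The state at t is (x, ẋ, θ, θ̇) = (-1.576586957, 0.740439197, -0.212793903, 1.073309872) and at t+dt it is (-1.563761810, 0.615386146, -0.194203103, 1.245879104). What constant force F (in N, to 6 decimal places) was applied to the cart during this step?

F = -11.302345 N

ẍ = (ẋ'−ẋ)/dt = (0.615386146−0.740439197)/0.017321 = -7.219736
θ̈ = (θ̇'−θ̇)/dt = (1.245879104−1.073309872)/0.017321 = 9.963006
sinθ=-0.211192, cosθ=0.977445
F = (M+m)·ẍ + m·l·cosθ·θ̈ − m·l·sinθ·θ̇² = -11.631825 + 0.321450 − -0.008031 = -11.302345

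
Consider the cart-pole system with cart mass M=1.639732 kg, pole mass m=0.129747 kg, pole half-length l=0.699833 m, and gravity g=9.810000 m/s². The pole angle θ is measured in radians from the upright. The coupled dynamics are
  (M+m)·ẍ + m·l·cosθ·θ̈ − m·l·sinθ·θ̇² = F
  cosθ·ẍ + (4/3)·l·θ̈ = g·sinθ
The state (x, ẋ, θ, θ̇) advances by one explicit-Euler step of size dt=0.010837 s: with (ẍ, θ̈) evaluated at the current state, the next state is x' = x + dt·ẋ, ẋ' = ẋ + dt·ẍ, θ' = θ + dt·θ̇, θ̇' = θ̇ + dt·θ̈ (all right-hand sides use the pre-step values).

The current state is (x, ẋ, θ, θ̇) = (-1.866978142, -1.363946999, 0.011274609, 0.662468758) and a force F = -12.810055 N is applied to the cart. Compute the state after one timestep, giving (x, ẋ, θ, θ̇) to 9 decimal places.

sinθ=0.011274370, cosθ=0.999936442
temp = (F + m·l·θ̇²·sinθ)/(M+m) = (-12.810055 + 0.000449278)/1.769479 = -7.239196239
θ̈ = (g·sinθ − cosθ·temp)/(l·(4/3 − m·cos²θ/(M+m))) = 8.334453869
ẍ = temp − m·l·θ̈·cosθ/(M+m) = -7.666853523
Euler: x'=-1.866978142+0.010837·-1.363946999=-1.881759236, ẋ'=-1.363946999+0.010837·-7.666853523=-1.447032691
       θ'=0.011274609+0.010837·0.662468758=0.018453783, θ̇'=0.662468758+0.010837·8.334453869=0.752789235

(-1.881759236, -1.447032691, 0.018453783, 0.752789235)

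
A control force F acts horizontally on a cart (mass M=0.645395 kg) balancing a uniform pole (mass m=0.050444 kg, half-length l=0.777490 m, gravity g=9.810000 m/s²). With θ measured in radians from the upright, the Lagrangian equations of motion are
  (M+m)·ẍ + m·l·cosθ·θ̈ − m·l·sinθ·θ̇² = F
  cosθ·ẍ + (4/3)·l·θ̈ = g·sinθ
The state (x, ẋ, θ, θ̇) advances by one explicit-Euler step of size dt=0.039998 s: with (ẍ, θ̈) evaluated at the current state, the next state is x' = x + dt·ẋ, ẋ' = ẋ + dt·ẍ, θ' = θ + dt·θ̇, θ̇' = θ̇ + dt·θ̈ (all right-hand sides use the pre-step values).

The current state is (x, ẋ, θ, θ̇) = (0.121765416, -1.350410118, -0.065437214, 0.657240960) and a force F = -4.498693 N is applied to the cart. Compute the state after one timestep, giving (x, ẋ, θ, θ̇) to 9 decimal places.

(0.067751712, -1.622399117, -0.039148890, 0.894300841)

sinθ=-0.065390523, cosθ=0.997859749
temp = (F + m·l·θ̇²·sinθ)/(M+m) = (-4.498693 + -0.001107818)/0.695839 = -6.466726955
θ̈ = (g·sinθ − cosθ·temp)/(l·(4/3 − m·cos²θ/(M+m))) = 5.926793367
ẍ = temp − m·l·θ̈·cosθ/(M+m) = -6.800064977
Euler: x'=0.121765416+0.039998·-1.350410118=0.067751712, ẋ'=-1.350410118+0.039998·-6.800064977=-1.622399117
       θ'=-0.065437214+0.039998·0.657240960=-0.039148890, θ̇'=0.657240960+0.039998·5.926793367=0.894300841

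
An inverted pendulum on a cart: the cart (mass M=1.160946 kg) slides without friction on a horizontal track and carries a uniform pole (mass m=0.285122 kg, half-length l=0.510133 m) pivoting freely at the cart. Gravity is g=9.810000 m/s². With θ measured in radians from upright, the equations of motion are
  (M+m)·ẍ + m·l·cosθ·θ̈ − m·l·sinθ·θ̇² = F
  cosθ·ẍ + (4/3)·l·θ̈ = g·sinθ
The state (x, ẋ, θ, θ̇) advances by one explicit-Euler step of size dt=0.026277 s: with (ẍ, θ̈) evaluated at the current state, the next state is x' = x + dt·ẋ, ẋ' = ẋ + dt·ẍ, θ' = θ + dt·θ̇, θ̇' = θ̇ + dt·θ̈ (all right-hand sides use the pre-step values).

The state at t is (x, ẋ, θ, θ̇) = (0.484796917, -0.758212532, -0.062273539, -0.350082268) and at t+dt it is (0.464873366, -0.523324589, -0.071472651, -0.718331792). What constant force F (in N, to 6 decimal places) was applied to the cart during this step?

ẍ = (ẋ'−ẋ)/dt = (-0.523324589−-0.758212532)/0.026277 = 8.938918
θ̈ = (θ̇'−θ̇)/dt = (-0.718331792−-0.350082268)/0.026277 = -14.014139
sinθ=-0.062233, cosθ=0.998062
F = (M+m)·ẍ + m·l·cosθ·θ̈ − m·l·sinθ·θ̇² = 12.926283 + -2.034407 − -0.001109 = 10.892985

F = 10.892985 N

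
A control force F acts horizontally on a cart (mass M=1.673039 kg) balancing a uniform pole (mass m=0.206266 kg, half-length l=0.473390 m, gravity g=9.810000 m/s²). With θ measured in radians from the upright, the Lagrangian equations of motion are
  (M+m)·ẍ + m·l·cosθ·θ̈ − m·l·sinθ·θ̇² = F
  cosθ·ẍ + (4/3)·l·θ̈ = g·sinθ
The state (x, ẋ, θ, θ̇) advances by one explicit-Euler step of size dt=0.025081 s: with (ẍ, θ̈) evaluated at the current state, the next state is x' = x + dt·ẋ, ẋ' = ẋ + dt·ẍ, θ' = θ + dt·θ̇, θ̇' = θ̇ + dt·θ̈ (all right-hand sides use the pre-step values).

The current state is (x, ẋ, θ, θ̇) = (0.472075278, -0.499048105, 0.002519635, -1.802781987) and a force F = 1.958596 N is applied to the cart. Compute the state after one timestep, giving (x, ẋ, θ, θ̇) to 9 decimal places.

sinθ=0.002519632, cosθ=0.999996826
temp = (F + m·l·θ̇²·sinθ)/(M+m) = (1.958596 + 0.000799595)/1.879305 = 1.042617135
θ̈ = (g·sinθ − cosθ·temp)/(l·(4/3 − m·cos²θ/(M+m))) = -1.757328474
ẍ = temp − m·l·θ̈·cosθ/(M+m) = 1.133923494
Euler: x'=0.472075278+0.025081·-0.499048105=0.459558652, ẋ'=-0.499048105+0.025081·1.133923494=-0.470608170
       θ'=0.002519635+0.025081·-1.802781987=-0.042695940, θ̇'=-1.802781987+0.025081·-1.757328474=-1.846857542

(0.459558652, -0.470608170, -0.042695940, -1.846857542)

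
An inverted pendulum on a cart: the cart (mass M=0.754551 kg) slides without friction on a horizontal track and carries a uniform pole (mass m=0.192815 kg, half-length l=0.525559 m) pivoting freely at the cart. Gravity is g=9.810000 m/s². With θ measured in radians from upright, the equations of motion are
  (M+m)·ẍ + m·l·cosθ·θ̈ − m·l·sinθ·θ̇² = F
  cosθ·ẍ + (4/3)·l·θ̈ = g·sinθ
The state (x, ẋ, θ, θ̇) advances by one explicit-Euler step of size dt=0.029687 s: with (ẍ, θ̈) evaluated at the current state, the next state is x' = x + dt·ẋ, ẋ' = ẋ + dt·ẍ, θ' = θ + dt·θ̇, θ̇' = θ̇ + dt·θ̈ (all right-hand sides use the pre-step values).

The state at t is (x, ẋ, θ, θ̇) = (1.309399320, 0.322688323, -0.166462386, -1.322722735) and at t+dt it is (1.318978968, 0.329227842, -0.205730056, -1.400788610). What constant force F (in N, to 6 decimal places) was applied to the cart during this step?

F = -0.024727 N

ẍ = (ẋ'−ẋ)/dt = (0.329227842−0.322688323)/0.029687 = 0.220282
θ̈ = (θ̇'−θ̇)/dt = (-1.400788610−-1.322722735)/0.029687 = -2.629632
sinθ=-0.165695, cosθ=0.986177
F = (M+m)·ẍ + m·l·cosθ·θ̈ − m·l·sinθ·θ̇² = 0.208688 + -0.262792 − -0.029377 = -0.024727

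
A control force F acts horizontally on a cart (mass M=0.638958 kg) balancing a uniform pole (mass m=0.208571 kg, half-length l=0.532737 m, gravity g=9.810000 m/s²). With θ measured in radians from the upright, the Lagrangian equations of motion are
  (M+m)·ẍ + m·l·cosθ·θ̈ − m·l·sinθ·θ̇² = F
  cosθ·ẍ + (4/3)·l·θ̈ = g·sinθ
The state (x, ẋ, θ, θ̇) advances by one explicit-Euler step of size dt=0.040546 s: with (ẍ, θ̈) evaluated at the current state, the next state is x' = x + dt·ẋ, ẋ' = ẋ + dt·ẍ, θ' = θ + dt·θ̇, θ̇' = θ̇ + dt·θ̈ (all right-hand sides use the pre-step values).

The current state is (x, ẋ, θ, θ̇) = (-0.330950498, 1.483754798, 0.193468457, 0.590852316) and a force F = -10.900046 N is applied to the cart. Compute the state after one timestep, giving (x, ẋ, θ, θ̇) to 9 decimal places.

sinθ=0.192263792, cosθ=0.981343281
temp = (F + m·l·θ̇²·sinθ)/(M+m) = (-10.900046 + 0.007457996)/0.847529 = -12.852171434
θ̈ = (g·sinθ − cosθ·temp)/(l·(4/3 − m·cos²θ/(M+m))) = 24.823673950
ẍ = temp − m·l·θ̈·cosθ/(M+m) = -16.045909011
Euler: x'=-0.330950498+0.040546·1.483754798=-0.270790176, ẋ'=1.483754798+0.040546·-16.045909011=0.833157371
       θ'=0.193468457+0.040546·0.590852316=0.217425155, θ̇'=0.590852316+0.040546·24.823673950=1.597353000

(-0.270790176, 0.833157371, 0.217425155, 1.597353000)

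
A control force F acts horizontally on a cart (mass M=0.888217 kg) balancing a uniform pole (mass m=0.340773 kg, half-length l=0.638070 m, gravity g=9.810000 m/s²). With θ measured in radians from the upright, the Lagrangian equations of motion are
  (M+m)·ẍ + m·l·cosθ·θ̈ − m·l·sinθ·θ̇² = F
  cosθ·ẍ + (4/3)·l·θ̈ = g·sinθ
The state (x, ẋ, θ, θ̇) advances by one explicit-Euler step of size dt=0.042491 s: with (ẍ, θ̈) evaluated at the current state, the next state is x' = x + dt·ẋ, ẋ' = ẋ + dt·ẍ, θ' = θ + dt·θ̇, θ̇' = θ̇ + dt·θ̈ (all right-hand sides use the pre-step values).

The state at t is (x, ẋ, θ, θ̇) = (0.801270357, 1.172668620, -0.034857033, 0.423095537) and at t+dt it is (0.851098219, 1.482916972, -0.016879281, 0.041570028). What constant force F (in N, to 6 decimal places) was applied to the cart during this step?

F = 7.023661 N

ẍ = (ẋ'−ẋ)/dt = (1.482916972−1.172668620)/0.042491 = 7.301507
θ̈ = (θ̇'−θ̇)/dt = (0.041570028−0.423095537)/0.042491 = -8.978972
sinθ=-0.034850, cosθ=0.999393
F = (M+m)·ẍ + m·l·cosθ·θ̈ − m·l·sinθ·θ̇² = 8.973480 + -1.951175 − -0.001356 = 7.023661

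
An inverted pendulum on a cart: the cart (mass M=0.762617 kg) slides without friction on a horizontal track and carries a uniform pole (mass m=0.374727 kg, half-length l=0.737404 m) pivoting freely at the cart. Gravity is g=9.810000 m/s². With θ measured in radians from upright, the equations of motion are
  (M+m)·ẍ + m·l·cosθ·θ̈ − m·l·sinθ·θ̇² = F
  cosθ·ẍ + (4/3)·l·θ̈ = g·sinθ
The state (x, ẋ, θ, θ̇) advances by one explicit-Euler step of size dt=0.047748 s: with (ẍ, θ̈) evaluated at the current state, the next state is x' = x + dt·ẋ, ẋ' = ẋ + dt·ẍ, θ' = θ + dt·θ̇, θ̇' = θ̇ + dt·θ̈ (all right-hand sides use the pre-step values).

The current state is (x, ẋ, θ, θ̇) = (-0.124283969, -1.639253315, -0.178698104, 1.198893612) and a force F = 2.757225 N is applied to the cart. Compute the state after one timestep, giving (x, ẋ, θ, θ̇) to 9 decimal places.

sinθ=-0.177748560, cosθ=0.984075937
temp = (F + m·l·θ̇²·sinθ)/(M+m) = (2.757225 + -0.070597262)/1.137344 = 2.362194497
θ̈ = (g·sinθ − cosθ·temp)/(l·(4/3 − m·cos²θ/(M+m))) = -5.439439542
ẍ = temp − m·l·θ̈·cosθ/(M+m) = 3.662697624
Euler: x'=-0.124283969+0.047748·-1.639253315=-0.202555036, ẋ'=-1.639253315+0.047748·3.662697624=-1.464366829
       θ'=-0.178698104+0.047748·1.198893612=-0.121453332, θ̇'=1.198893612+0.047748·-5.439439542=0.939171253

(-0.202555036, -1.464366829, -0.121453332, 0.939171253)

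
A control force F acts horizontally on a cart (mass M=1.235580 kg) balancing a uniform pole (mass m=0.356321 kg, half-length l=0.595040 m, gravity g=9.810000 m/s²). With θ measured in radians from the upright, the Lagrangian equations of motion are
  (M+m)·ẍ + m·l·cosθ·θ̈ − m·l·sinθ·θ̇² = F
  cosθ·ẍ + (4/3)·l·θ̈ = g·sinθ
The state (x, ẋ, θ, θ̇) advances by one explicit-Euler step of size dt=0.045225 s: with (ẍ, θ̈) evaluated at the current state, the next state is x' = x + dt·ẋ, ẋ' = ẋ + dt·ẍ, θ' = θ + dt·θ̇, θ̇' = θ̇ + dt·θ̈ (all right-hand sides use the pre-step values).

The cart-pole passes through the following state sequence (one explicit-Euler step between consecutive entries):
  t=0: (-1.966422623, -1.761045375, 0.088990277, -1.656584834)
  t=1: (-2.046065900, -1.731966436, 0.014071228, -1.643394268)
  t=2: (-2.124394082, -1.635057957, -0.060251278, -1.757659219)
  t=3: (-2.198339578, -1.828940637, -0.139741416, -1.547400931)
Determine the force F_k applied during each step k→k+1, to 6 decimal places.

F_0 = 1.033451 N
F_1 = 2.867433 N
F_2 = -5.801196 N

step 0→1:
  ẍ = (ẋ'−ẋ)/dt = (-1.731966436−-1.761045375)/0.045225 = 0.642984
  θ̈ = (θ̇'−θ̇)/dt = (-1.643394268−-1.656584834)/0.045225 = 0.291665
  sinθ=0.088873, cosθ=0.996043
  F = (M+m)·ẍ + m·l·cosθ·θ̈ − m·l·sinθ·θ̇² = 1.023566 + 0.061596 − 0.051711 = 1.033451
step 1→2:
  ẍ = (ẋ'−ẋ)/dt = (-1.635057957−-1.731966436)/0.045225 = 2.142808
  θ̈ = (θ̇'−θ̇)/dt = (-1.757659219−-1.643394268)/0.045225 = -2.526588
  sinθ=0.014071, cosθ=0.999901
  F = (M+m)·ẍ + m·l·cosθ·θ̈ − m·l·sinθ·θ̇² = 3.411138 + -0.535647 − 0.008057 = 2.867433
step 2→3:
  ẍ = (ẋ'−ẋ)/dt = (-1.828940637−-1.635057957)/0.045225 = -4.287069
  θ̈ = (θ̇'−θ̇)/dt = (-1.547400931−-1.757659219)/0.045225 = 4.649161
  sinθ=-0.060215, cosθ=0.998185
  F = (M+m)·ẍ + m·l·cosθ·θ̈ − m·l·sinθ·θ̇² = -6.824589 + 0.983951 − -0.039442 = -5.801196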